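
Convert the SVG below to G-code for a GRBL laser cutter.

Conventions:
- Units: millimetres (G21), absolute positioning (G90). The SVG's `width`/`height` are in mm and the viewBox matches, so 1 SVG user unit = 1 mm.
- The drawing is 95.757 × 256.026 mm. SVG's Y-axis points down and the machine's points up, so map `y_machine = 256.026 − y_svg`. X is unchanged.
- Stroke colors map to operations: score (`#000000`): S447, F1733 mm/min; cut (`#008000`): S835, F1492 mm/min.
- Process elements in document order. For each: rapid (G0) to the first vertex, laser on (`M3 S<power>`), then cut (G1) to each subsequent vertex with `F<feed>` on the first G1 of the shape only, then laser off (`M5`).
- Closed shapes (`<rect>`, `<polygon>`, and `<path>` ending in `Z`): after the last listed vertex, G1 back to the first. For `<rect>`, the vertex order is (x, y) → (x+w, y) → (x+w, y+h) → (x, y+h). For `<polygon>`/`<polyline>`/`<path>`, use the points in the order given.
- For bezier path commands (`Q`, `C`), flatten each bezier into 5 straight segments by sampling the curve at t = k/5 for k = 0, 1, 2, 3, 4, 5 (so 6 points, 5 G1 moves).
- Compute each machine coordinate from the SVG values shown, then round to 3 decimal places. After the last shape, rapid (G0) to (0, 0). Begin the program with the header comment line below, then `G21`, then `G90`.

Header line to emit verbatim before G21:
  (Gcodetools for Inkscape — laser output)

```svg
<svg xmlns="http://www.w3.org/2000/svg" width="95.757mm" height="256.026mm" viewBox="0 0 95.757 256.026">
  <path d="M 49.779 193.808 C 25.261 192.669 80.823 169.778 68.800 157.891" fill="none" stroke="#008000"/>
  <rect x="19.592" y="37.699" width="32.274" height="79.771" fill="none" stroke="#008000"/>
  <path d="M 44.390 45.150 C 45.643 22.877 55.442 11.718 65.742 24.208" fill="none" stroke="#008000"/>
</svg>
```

(Gcodetools for Inkscape — laser output)
G21
G90
G0 X49.779 Y62.218
M3 S835
G1 X43.496 Y65.250 F1492
G1 X49.345 Y71.929
G1 X60.237 Y80.685
G1 X69.085 Y89.944
G1 X68.800 Y98.135
M5
G0 X19.592 Y218.327
M3 S835
G1 X51.866 Y218.327 F1492
G1 X51.866 Y138.556
G1 X19.592 Y138.556
G1 X19.592 Y218.327
M5
G0 X44.390 Y210.876
M3 S835
G1 X46.103 Y222.806 F1492
G1 X49.481 Y231.467
G1 X54.137 Y236.257
G1 X59.686 Y236.574
G1 X65.742 Y231.818
M5
G0 X0.000 Y0.000

Since the viewBox matches the mm dimensions, user units are millimetres directly. The only transform is the Y-flip y_m = 256.026 − y_svg.

Shape 1 is a cubic bezier drawn with `<path>`. Its stroke #008000 means cut at S835, F1492. After flipping Y the toolpath is (49.779,62.218) → (43.496,65.250) → (49.345,71.929) → (60.237,80.685) → (69.085,89.944) → (68.800,98.135).

Shape 2 is a rectangle drawn with `<rect>`. Its stroke #008000 means cut at S835, F1492. After flipping Y the toolpath is (19.592,218.327) → (51.866,218.327) → (51.866,138.556) → (19.592,138.556) → (19.592,218.327), returning to the start.

Shape 3 is a cubic bezier drawn with `<path>`. Its stroke #008000 means cut at S835, F1492. After flipping Y the toolpath is (44.390,210.876) → (46.103,222.806) → (49.481,231.467) → (54.137,236.257) → (59.686,236.574) → (65.742,231.818).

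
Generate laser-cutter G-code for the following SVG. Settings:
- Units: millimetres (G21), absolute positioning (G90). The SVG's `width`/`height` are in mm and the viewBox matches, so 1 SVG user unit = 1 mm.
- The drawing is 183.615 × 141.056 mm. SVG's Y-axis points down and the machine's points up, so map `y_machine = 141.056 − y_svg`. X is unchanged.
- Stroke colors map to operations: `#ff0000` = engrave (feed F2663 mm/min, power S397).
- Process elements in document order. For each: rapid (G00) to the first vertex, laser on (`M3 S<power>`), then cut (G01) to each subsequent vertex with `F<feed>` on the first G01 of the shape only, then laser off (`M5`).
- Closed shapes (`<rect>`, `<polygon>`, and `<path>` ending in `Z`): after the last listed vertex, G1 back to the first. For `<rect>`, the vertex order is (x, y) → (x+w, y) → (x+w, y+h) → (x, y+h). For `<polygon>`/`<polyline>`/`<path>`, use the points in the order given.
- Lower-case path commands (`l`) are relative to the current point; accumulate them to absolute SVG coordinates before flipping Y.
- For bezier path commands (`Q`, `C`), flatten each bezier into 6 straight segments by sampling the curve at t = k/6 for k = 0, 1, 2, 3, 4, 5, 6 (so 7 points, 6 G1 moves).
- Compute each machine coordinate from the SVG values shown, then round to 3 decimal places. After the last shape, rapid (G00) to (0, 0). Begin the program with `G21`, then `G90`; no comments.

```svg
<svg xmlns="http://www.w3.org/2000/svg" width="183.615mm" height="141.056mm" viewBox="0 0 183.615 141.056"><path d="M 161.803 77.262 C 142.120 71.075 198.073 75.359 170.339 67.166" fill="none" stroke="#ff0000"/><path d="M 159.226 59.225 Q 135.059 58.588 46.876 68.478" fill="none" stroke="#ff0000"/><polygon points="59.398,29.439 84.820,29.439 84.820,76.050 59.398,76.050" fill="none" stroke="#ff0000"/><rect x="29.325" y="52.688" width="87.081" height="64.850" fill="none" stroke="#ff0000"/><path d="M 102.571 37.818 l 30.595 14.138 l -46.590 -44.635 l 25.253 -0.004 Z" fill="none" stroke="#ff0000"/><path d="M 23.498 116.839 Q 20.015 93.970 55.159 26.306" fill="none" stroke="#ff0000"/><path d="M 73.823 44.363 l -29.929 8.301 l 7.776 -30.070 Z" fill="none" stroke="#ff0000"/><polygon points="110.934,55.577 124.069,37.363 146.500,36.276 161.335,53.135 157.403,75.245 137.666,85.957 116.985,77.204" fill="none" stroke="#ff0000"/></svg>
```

Since the viewBox matches the mm dimensions, user units are millimetres directly. The only transform is the Y-flip y_m = 141.056 − y_svg.

Shape 1 is a cubic bezier drawn with `<path>`. Its stroke #ff0000 means engrave at S397, F2663. After flipping Y the toolpath is (161.803,63.794) → (157.527,66.121) → (161.431,67.341) → (169.090,68.090) → (176.078,69.006) → (177.970,70.727) → (170.339,73.890).

Shape 2 is a quadratic bezier drawn with `<path>`. Its stroke #ff0000 means engrave at S397, F2663. After flipping Y the toolpath is (159.226,81.831) → (149.392,81.751) → (136.002,81.086) → (119.055,79.836) → (98.552,78.002) → (74.492,75.582) → (46.876,72.578).

Shape 3 is a rectangle drawn with `<polygon>`. Its stroke #ff0000 means engrave at S397, F2663. After flipping Y the toolpath is (59.398,111.617) → (84.820,111.617) → (84.820,65.006) → (59.398,65.006) → (59.398,111.617), returning to the start.

Shape 4 is a rectangle drawn with `<rect>`. Its stroke #ff0000 means engrave at S397, F2663. After flipping Y the toolpath is (29.325,88.368) → (116.406,88.368) → (116.406,23.518) → (29.325,23.518) → (29.325,88.368), returning to the start.

Shape 5 is a closed polygon drawn with `<path>`. Its stroke #ff0000 means engrave at S397, F2663. After flipping Y the toolpath is (102.571,103.238) → (133.166,89.100) → (86.576,133.735) → (111.829,133.739) → (102.571,103.238), returning to the start.

Shape 6 is a quadratic bezier drawn with `<path>`. Its stroke #ff0000 means engrave at S397, F2663. After flipping Y the toolpath is (23.498,24.217) → (23.410,33.084) → (25.468,44.440) → (29.672,58.285) → (36.022,74.618) → (44.517,93.440) → (55.159,114.750).

Shape 7 is a regular polygon drawn with `<path>`. Its stroke #ff0000 means engrave at S397, F2663. After flipping Y the toolpath is (73.823,96.693) → (43.894,88.392) → (51.670,118.462) → (73.823,96.693), returning to the start.

Shape 8 is a regular polygon drawn with `<polygon>`. Its stroke #ff0000 means engrave at S397, F2663. After flipping Y the toolpath is (110.934,85.479) → (124.069,103.693) → (146.500,104.780) → (161.335,87.921) → (157.403,65.811) → (137.666,55.099) → (116.985,63.852) → (110.934,85.479), returning to the start.

G21
G90
G00 X161.803 Y63.794
M3 S397
G01 X157.527 Y66.121 F2663
G01 X161.431 Y67.341
G01 X169.090 Y68.090
G01 X176.078 Y69.006
G01 X177.970 Y70.727
G01 X170.339 Y73.890
M5
G00 X159.226 Y81.831
M3 S397
G01 X149.392 Y81.751 F2663
G01 X136.002 Y81.086
G01 X119.055 Y79.836
G01 X98.552 Y78.002
G01 X74.492 Y75.582
G01 X46.876 Y72.578
M5
G00 X59.398 Y111.617
M3 S397
G01 X84.820 Y111.617 F2663
G01 X84.820 Y65.006
G01 X59.398 Y65.006
G01 X59.398 Y111.617
M5
G00 X29.325 Y88.368
M3 S397
G01 X116.406 Y88.368 F2663
G01 X116.406 Y23.518
G01 X29.325 Y23.518
G01 X29.325 Y88.368
M5
G00 X102.571 Y103.238
M3 S397
G01 X133.166 Y89.100 F2663
G01 X86.576 Y133.735
G01 X111.829 Y133.739
G01 X102.571 Y103.238
M5
G00 X23.498 Y24.217
M3 S397
G01 X23.410 Y33.084 F2663
G01 X25.468 Y44.440
G01 X29.672 Y58.285
G01 X36.022 Y74.618
G01 X44.517 Y93.440
G01 X55.159 Y114.750
M5
G00 X73.823 Y96.693
M3 S397
G01 X43.894 Y88.392 F2663
G01 X51.670 Y118.462
G01 X73.823 Y96.693
M5
G00 X110.934 Y85.479
M3 S397
G01 X124.069 Y103.693 F2663
G01 X146.500 Y104.780
G01 X161.335 Y87.921
G01 X157.403 Y65.811
G01 X137.666 Y55.099
G01 X116.985 Y63.852
G01 X110.934 Y85.479
M5
G00 X0.000 Y0.000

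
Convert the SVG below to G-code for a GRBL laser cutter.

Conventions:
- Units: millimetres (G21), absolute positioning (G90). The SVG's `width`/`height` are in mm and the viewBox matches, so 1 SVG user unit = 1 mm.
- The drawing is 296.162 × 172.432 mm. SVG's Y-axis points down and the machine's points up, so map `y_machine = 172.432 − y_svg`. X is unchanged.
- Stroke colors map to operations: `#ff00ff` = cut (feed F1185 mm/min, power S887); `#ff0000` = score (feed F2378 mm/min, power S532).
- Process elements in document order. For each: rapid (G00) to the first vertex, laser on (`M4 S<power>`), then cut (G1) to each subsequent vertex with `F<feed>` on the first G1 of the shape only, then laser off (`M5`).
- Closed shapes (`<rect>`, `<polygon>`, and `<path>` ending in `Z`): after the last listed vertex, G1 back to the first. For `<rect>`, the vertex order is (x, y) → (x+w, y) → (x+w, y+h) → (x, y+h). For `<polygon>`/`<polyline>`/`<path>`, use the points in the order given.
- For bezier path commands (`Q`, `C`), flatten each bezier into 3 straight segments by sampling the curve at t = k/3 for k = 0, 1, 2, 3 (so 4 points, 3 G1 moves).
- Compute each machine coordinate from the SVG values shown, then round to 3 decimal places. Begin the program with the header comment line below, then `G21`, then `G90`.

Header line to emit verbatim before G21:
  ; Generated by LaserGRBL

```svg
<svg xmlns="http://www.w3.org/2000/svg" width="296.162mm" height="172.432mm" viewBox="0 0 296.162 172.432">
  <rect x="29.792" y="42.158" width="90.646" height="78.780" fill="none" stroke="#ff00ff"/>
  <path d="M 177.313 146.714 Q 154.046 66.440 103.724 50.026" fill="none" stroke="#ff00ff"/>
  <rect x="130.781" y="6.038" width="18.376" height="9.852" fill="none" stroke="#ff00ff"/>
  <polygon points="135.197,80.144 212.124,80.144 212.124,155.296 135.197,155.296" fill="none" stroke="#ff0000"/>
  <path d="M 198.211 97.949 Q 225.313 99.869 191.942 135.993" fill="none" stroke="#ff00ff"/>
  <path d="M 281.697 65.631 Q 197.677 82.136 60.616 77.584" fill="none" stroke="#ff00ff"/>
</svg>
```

viewBox `0 0 296.162 172.432` with mm width/height → 1 unit = 1 mm. Flip: y_m = 172.432 − y_svg.

**Shape 1** — `<rect>` rectangle, stroke `#ff00ff` → cut (S887, F1185). Machine vertices: (29.792,130.274) → (120.438,130.274) → (120.438,51.494) → (29.792,51.494) → (29.792,130.274). Closed: final G1 returns to the first vertex.

**Shape 2** — `<path>` quadratic bezier, stroke `#ff00ff` → cut (S887, F1185). Control points (SVG): P0=(177.313,146.714), P1=(154.046,66.440), P2=(103.724,50.026); sampled at t=k/3. Machine vertices: (177.313,25.718) → (158.796,72.138) → (134.266,104.368) → (103.724,122.406). Open path.

**Shape 3** — `<rect>` rectangle, stroke `#ff00ff` → cut (S887, F1185). Machine vertices: (130.781,166.394) → (149.157,166.394) → (149.157,156.542) → (130.781,156.542) → (130.781,166.394). Closed: final G1 returns to the first vertex.

**Shape 4** — `<polygon>` rectangle, stroke `#ff0000` → score (S532, F2378). Machine vertices: (135.197,92.288) → (212.124,92.288) → (212.124,17.136) → (135.197,17.136) → (135.197,92.288). Closed: final G1 returns to the first vertex.

**Shape 5** — `<path>` quadratic bezier, stroke `#ff00ff` → cut (S887, F1185). Control points (SVG): P0=(198.211,97.949), P1=(225.313,99.869), P2=(191.942,135.993); sampled at t=k/3. Machine vertices: (198.211,74.483) → (209.560,69.403) → (207.470,56.721) → (191.942,36.439). Open path.

**Shape 6** — `<path>` quadratic bezier, stroke `#ff00ff` → cut (S887, F1185). Control points (SVG): P0=(281.697,65.631), P1=(197.677,82.136), P2=(60.616,77.584); sampled at t=k/3. Machine vertices: (281.697,106.801) → (219.790,98.137) → (146.097,94.153) → (60.616,94.848). Open path.

; Generated by LaserGRBL
G21
G90
G00 X29.792 Y130.274
M4 S887
G1 X120.438 Y130.274 F1185
G1 X120.438 Y51.494
G1 X29.792 Y51.494
G1 X29.792 Y130.274
M5
G00 X177.313 Y25.718
M4 S887
G1 X158.796 Y72.138 F1185
G1 X134.266 Y104.368
G1 X103.724 Y122.406
M5
G00 X130.781 Y166.394
M4 S887
G1 X149.157 Y166.394 F1185
G1 X149.157 Y156.542
G1 X130.781 Y156.542
G1 X130.781 Y166.394
M5
G00 X135.197 Y92.288
M4 S532
G1 X212.124 Y92.288 F2378
G1 X212.124 Y17.136
G1 X135.197 Y17.136
G1 X135.197 Y92.288
M5
G00 X198.211 Y74.483
M4 S887
G1 X209.560 Y69.403 F1185
G1 X207.470 Y56.721
G1 X191.942 Y36.439
M5
G00 X281.697 Y106.801
M4 S887
G1 X219.790 Y98.137 F1185
G1 X146.097 Y94.153
G1 X60.616 Y94.848
M5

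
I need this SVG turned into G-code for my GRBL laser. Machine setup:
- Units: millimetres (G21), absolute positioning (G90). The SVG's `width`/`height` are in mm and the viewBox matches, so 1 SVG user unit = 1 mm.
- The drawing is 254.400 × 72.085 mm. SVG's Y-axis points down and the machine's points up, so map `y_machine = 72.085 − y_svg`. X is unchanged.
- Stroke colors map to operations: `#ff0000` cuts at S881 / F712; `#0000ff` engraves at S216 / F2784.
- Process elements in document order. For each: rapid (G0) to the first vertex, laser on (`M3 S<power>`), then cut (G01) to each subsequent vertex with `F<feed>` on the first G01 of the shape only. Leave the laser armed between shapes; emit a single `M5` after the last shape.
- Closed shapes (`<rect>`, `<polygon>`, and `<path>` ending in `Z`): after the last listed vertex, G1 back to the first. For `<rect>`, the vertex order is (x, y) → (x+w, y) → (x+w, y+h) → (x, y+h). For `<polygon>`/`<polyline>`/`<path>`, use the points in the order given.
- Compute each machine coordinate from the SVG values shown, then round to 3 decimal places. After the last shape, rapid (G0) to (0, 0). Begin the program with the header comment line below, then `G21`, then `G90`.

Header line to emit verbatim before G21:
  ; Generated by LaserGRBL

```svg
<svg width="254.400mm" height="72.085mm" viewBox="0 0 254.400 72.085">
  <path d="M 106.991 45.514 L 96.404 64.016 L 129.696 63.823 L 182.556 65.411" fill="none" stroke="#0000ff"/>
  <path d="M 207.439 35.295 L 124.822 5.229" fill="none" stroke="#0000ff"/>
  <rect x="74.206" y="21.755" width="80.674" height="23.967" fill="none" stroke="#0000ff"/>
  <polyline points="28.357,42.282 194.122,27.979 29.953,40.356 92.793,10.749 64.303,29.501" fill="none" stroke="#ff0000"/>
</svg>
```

Since the viewBox matches the mm dimensions, user units are millimetres directly. The only transform is the Y-flip y_m = 72.085 − y_svg.

Shape 1 is a open polyline drawn with `<path>`. Its stroke #0000ff means engrave at S216, F2784. After flipping Y the toolpath is (106.991,26.571) → (96.404,8.069) → (129.696,8.262) → (182.556,6.674).

Shape 2 is a line segment drawn with `<path>`. Its stroke #0000ff means engrave at S216, F2784. After flipping Y the toolpath is (207.439,36.790) → (124.822,66.856).

Shape 3 is a rectangle drawn with `<rect>`. Its stroke #0000ff means engrave at S216, F2784. After flipping Y the toolpath is (74.206,50.330) → (154.880,50.330) → (154.880,26.363) → (74.206,26.363) → (74.206,50.330), returning to the start.

Shape 4 is a open polyline drawn with `<polyline>`. Its stroke #ff0000 means cut at S881, F712. After flipping Y the toolpath is (28.357,29.803) → (194.122,44.106) → (29.953,31.729) → (92.793,61.336) → (64.303,42.584).

; Generated by LaserGRBL
G21
G90
G0 X106.991 Y26.571
M3 S216
G01 X96.404 Y8.069 F2784
G01 X129.696 Y8.262
G01 X182.556 Y6.674
G0 X207.439 Y36.790
M3 S216
G01 X124.822 Y66.856 F2784
G0 X74.206 Y50.330
M3 S216
G01 X154.880 Y50.330 F2784
G01 X154.880 Y26.363
G01 X74.206 Y26.363
G01 X74.206 Y50.330
G0 X28.357 Y29.803
M3 S881
G01 X194.122 Y44.106 F712
G01 X29.953 Y31.729
G01 X92.793 Y61.336
G01 X64.303 Y42.584
M5
G0 X0.000 Y0.000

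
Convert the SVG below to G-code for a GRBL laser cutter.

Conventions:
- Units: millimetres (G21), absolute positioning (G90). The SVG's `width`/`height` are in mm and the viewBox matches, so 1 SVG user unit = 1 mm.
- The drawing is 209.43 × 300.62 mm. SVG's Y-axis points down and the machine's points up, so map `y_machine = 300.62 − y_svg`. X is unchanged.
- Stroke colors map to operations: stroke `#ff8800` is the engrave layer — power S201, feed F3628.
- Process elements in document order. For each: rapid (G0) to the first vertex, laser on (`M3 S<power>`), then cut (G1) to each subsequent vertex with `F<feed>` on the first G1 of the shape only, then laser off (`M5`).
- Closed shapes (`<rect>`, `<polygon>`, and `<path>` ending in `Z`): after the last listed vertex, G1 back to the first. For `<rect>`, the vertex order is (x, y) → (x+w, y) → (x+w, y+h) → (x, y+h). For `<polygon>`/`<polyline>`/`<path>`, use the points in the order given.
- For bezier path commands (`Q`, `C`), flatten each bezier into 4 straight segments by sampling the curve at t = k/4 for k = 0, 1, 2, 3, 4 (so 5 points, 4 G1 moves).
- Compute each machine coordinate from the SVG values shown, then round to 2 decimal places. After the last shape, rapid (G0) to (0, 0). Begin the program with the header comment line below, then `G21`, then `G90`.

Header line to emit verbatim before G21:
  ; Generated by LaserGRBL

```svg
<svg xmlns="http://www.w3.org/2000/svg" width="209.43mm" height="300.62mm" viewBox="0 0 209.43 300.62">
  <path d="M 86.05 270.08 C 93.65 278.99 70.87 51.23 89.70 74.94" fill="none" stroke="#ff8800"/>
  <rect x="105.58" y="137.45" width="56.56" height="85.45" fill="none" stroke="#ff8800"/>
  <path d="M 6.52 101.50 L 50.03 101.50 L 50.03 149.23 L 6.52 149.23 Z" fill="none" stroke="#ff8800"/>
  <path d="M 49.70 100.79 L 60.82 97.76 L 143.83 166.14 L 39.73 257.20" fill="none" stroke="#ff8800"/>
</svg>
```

; Generated by LaserGRBL
G21
G90
G0 X86.05 Y30.54
M3 S201
G1 X87.18 Y60.61 F3628
G1 X83.66 Y133.66
G1 X82.25 Y203.94
G1 X89.70 Y225.68
M5
G0 X105.58 Y163.17
M3 S201
G1 X162.14 Y163.17 F3628
G1 X162.14 Y77.72
G1 X105.58 Y77.72
G1 X105.58 Y163.17
M5
G0 X6.52 Y199.12
M3 S201
G1 X50.03 Y199.12 F3628
G1 X50.03 Y151.39
G1 X6.52 Y151.39
G1 X6.52 Y199.12
M5
G0 X49.70 Y199.83
M3 S201
G1 X60.82 Y202.86 F3628
G1 X143.83 Y134.48
G1 X39.73 Y43.42
M5
G0 X0.00 Y0.00

viewBox `0 0 209.43 300.62` with mm width/height → 1 unit = 1 mm. Flip: y_m = 300.62 − y_svg.

**Shape 1** — `<path>` cubic bezier, stroke `#ff8800` → engrave (S201, F3628). Control points (SVG): P0=(86.05,270.08), P1=(93.65,278.99), P2=(70.87,51.23), P3=(89.70,74.94); sampled at t=k/4. Machine vertices: (86.05,30.54) → (87.18,60.61) → (83.66,133.66) → (82.25,203.94) → (89.70,225.68). Open path.

**Shape 2** — `<rect>` rectangle, stroke `#ff8800` → engrave (S201, F3628). Machine vertices: (105.58,163.17) → (162.14,163.17) → (162.14,77.72) → (105.58,77.72) → (105.58,163.17). Closed: final G1 returns to the first vertex.

**Shape 3** — `<path>` rectangle, stroke `#ff8800` → engrave (S201, F3628). Machine vertices: (6.52,199.12) → (50.03,199.12) → (50.03,151.39) → (6.52,151.39) → (6.52,199.12). Closed: final G1 returns to the first vertex.

**Shape 4** — `<path>` open polyline, stroke `#ff8800` → engrave (S201, F3628). Machine vertices: (49.70,199.83) → (60.82,202.86) → (143.83,134.48) → (39.73,43.42). Open path.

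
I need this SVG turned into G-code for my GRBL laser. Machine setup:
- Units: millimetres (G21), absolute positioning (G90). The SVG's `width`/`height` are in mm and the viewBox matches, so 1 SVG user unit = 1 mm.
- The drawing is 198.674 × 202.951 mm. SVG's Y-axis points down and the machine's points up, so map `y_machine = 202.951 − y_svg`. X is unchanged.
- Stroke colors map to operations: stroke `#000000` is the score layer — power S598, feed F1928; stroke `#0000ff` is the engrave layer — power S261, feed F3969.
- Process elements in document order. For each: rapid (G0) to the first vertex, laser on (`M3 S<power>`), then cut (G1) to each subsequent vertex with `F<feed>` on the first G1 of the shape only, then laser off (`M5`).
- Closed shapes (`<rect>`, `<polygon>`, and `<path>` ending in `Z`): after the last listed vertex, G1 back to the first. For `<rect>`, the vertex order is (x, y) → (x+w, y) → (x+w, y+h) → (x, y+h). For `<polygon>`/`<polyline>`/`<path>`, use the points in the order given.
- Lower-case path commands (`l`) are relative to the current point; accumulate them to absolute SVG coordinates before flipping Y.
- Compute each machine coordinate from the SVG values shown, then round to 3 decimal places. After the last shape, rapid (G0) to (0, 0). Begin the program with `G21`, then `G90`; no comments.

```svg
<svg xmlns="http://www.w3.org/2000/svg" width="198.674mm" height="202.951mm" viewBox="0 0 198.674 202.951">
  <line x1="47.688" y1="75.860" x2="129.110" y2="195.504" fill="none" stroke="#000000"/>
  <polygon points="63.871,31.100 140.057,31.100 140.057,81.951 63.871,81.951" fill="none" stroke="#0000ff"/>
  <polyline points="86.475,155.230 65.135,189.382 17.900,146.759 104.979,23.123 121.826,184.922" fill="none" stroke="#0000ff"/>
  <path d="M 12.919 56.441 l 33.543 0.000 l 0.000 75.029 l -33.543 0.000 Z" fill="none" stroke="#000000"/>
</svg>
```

G21
G90
G0 X47.688 Y127.091
M3 S598
G1 X129.110 Y7.447 F1928
M5
G0 X63.871 Y171.851
M3 S261
G1 X140.057 Y171.851 F3969
G1 X140.057 Y121.000
G1 X63.871 Y121.000
G1 X63.871 Y171.851
M5
G0 X86.475 Y47.721
M3 S261
G1 X65.135 Y13.569 F3969
G1 X17.900 Y56.192
G1 X104.979 Y179.828
G1 X121.826 Y18.029
M5
G0 X12.919 Y146.510
M3 S598
G1 X46.462 Y146.510 F1928
G1 X46.462 Y71.481
G1 X12.919 Y71.481
G1 X12.919 Y146.510
M5
G0 X0.000 Y0.000

viewBox `0 0 198.674 202.951` with mm width/height → 1 unit = 1 mm. Flip: y_m = 202.951 − y_svg.

**Shape 1** — `<line>` line segment, stroke `#000000` → score (S598, F1928). Machine vertices: (47.688,127.091) → (129.110,7.447). Open path.

**Shape 2** — `<polygon>` rectangle, stroke `#0000ff` → engrave (S261, F3969). Machine vertices: (63.871,171.851) → (140.057,171.851) → (140.057,121.000) → (63.871,121.000) → (63.871,171.851). Closed: final G1 returns to the first vertex.

**Shape 3** — `<polyline>` open polyline, stroke `#0000ff` → engrave (S261, F3969). Machine vertices: (86.475,47.721) → (65.135,13.569) → (17.900,56.192) → (104.979,179.828) → (121.826,18.029). Open path.

**Shape 4** — `<path>` rectangle, stroke `#000000` → score (S598, F1928). Machine vertices: (12.919,146.510) → (46.462,146.510) → (46.462,71.481) → (12.919,71.481) → (12.919,146.510). Closed: final G1 returns to the first vertex.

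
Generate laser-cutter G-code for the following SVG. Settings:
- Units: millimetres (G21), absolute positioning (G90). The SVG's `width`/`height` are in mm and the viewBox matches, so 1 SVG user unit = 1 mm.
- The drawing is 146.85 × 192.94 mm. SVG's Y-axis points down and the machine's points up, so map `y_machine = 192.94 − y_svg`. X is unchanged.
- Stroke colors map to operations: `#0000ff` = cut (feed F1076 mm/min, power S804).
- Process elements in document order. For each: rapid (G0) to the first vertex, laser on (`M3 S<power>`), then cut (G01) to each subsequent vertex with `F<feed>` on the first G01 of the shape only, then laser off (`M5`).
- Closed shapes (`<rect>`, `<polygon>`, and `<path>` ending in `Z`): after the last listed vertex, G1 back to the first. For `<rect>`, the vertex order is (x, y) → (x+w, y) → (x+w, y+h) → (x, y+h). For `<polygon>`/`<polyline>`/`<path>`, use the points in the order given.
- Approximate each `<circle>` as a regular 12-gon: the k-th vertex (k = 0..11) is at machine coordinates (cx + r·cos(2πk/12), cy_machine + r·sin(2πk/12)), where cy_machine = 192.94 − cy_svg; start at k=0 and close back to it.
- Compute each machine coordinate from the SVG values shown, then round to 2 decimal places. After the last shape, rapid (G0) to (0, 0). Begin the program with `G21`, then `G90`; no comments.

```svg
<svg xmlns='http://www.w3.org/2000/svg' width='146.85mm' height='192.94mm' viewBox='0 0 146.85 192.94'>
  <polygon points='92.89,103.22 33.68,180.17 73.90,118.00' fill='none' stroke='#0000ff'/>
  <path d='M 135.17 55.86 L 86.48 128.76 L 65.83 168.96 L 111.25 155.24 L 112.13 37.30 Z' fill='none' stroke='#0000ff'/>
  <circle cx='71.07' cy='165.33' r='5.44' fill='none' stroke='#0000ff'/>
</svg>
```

G21
G90
G0 X92.89 Y89.72
M3 S804
G01 X33.68 Y12.77 F1076
G01 X73.90 Y74.94
G01 X92.89 Y89.72
M5
G0 X135.17 Y137.08
M3 S804
G01 X86.48 Y64.18 F1076
G01 X65.83 Y23.98
G01 X111.25 Y37.70
G01 X112.13 Y155.64
G01 X135.17 Y137.08
M5
G0 X76.51 Y27.61
M3 S804
G01 X75.78 Y30.33 F1076
G01 X73.79 Y32.32
G01 X71.07 Y33.05
G01 X68.35 Y32.32
G01 X66.36 Y30.33
G01 X65.63 Y27.61
G01 X66.36 Y24.89
G01 X68.35 Y22.90
G01 X71.07 Y22.17
G01 X73.79 Y22.90
G01 X75.78 Y24.89
G01 X76.51 Y27.61
M5
G0 X0.00 Y0.00

1 u = 1 mm; y_m = 192.94 − y.

[1] `<polygon>` closed polygon, #0000ff→cut S804 F1076: (92.89,89.72) → (33.68,12.77) → (73.90,74.94) → (92.89,89.72) (closed)

[2] `<path>` closed polygon, #0000ff→cut S804 F1076: (135.17,137.08) → (86.48,64.18) → (65.83,23.98) → (111.25,37.70) → (112.13,155.64) → (135.17,137.08) (closed)

[3] `<circle>` circle, #0000ff→cut S804 F1076: (76.51,27.61) → (75.78,30.33) → (73.79,32.32) → (71.07,33.05) → (68.35,32.32) → (66.36,30.33) → (65.63,27.61) → (66.36,24.89) → (68.35,22.90) → (71.07,22.17) → (73.79,22.90) → (75.78,24.89) → (76.51,27.61) (closed)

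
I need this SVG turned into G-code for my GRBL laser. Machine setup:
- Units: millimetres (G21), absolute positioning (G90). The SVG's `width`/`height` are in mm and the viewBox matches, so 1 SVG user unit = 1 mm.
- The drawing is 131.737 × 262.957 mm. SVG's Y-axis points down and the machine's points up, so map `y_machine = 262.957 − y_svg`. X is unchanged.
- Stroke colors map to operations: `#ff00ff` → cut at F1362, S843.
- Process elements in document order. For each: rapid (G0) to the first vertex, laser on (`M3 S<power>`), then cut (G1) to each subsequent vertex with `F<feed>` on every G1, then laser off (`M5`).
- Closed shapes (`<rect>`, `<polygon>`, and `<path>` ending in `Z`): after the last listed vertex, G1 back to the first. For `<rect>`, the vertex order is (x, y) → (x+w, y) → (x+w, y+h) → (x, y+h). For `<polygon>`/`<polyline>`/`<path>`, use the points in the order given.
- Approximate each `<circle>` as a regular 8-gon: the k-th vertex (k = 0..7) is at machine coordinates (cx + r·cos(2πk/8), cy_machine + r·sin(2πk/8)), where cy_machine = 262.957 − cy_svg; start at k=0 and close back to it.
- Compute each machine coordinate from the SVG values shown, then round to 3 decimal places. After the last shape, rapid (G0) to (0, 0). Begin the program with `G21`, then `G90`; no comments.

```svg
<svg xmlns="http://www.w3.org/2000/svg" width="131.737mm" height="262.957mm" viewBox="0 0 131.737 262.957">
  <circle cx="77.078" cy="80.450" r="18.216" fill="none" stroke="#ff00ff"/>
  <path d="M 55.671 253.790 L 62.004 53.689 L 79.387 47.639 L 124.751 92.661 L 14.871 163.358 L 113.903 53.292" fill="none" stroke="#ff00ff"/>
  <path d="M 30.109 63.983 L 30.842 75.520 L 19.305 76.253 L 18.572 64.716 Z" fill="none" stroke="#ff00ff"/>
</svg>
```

1 u = 1 mm; y_m = 262.957 − y.

[1] `<circle>` circle, #ff00ff→cut S843 F1362: (95.294,182.507) → (89.959,195.388) → (77.078,200.723) → (64.197,195.388) → (58.862,182.507) → (64.197,169.626) → (77.078,164.291) → (89.959,169.626) → (95.294,182.507) (closed)

[2] `<path>` open polyline, #ff00ff→cut S843 F1362: (55.671,9.167) → (62.004,209.268) → (79.387,215.318) → (124.751,170.296) → (14.871,99.599) → (113.903,209.665)

[3] `<path>` regular polygon, #ff00ff→cut S843 F1362: (30.109,198.974) → (30.842,187.437) → (19.305,186.704) → (18.572,198.241) → (30.109,198.974) (closed)

G21
G90
G0 X95.294 Y182.507
M3 S843
G1 X89.959 Y195.388 F1362
G1 X77.078 Y200.723 F1362
G1 X64.197 Y195.388 F1362
G1 X58.862 Y182.507 F1362
G1 X64.197 Y169.626 F1362
G1 X77.078 Y164.291 F1362
G1 X89.959 Y169.626 F1362
G1 X95.294 Y182.507 F1362
M5
G0 X55.671 Y9.167
M3 S843
G1 X62.004 Y209.268 F1362
G1 X79.387 Y215.318 F1362
G1 X124.751 Y170.296 F1362
G1 X14.871 Y99.599 F1362
G1 X113.903 Y209.665 F1362
M5
G0 X30.109 Y198.974
M3 S843
G1 X30.842 Y187.437 F1362
G1 X19.305 Y186.704 F1362
G1 X18.572 Y198.241 F1362
G1 X30.109 Y198.974 F1362
M5
G0 X0.000 Y0.000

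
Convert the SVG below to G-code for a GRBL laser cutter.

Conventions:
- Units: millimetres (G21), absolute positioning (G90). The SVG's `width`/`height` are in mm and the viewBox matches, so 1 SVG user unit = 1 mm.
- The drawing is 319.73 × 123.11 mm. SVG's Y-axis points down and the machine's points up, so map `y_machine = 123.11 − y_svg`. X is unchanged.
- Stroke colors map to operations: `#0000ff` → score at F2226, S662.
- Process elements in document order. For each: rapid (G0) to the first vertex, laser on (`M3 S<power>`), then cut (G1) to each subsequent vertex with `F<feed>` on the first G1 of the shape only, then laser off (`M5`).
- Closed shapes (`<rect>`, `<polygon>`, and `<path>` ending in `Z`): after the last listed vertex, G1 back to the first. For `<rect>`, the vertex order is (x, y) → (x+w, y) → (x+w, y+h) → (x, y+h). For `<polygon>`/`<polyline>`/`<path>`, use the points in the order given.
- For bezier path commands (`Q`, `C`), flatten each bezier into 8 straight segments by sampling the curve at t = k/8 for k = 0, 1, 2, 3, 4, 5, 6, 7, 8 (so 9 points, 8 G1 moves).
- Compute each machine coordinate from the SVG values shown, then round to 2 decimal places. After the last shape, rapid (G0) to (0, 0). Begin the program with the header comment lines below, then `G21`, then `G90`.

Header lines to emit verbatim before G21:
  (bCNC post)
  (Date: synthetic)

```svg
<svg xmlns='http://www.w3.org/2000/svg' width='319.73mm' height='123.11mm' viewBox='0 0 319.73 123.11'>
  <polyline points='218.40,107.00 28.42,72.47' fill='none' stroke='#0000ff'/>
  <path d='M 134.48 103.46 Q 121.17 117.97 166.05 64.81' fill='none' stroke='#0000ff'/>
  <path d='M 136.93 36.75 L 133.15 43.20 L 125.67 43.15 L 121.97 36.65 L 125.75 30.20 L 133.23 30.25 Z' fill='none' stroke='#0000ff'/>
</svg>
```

(bCNC post)
(Date: synthetic)
G21
G90
G0 X218.40 Y16.11
M3 S662
G1 X28.42 Y50.64 F2226
M5
G0 X134.48 Y19.65
M3 S662
G1 X132.06 Y17.08 F2226
G1 X131.46 Y16.62
G1 X132.68 Y18.28
G1 X135.72 Y22.06
G1 X140.57 Y27.95
G1 X147.25 Y35.95
G1 X155.74 Y46.07
G1 X166.05 Y58.30
M5
G0 X136.93 Y86.36
M3 S662
G1 X133.15 Y79.91 F2226
G1 X125.67 Y79.96
G1 X121.97 Y86.46
G1 X125.75 Y92.91
G1 X133.23 Y92.86
G1 X136.93 Y86.36
M5
G0 X0.00 Y0.00

1 u = 1 mm; y_m = 123.11 − y.

[1] `<polyline>` line segment, #0000ff→score S662 F2226: (218.40,16.11) → (28.42,50.64)

[2] `<path>` quadratic bezier, #0000ff→score S662 F2226: (134.48,19.65) → (132.06,17.08) → (131.46,16.62) → (132.68,18.28) → (135.72,22.06) → (140.57,27.95) → (147.25,35.95) → (155.74,46.07) → (166.05,58.30)

[3] `<path>` regular polygon, #0000ff→score S662 F2226: (136.93,86.36) → (133.15,79.91) → (125.67,79.96) → (121.97,86.46) → (125.75,92.91) → (133.23,92.86) → (136.93,86.36) (closed)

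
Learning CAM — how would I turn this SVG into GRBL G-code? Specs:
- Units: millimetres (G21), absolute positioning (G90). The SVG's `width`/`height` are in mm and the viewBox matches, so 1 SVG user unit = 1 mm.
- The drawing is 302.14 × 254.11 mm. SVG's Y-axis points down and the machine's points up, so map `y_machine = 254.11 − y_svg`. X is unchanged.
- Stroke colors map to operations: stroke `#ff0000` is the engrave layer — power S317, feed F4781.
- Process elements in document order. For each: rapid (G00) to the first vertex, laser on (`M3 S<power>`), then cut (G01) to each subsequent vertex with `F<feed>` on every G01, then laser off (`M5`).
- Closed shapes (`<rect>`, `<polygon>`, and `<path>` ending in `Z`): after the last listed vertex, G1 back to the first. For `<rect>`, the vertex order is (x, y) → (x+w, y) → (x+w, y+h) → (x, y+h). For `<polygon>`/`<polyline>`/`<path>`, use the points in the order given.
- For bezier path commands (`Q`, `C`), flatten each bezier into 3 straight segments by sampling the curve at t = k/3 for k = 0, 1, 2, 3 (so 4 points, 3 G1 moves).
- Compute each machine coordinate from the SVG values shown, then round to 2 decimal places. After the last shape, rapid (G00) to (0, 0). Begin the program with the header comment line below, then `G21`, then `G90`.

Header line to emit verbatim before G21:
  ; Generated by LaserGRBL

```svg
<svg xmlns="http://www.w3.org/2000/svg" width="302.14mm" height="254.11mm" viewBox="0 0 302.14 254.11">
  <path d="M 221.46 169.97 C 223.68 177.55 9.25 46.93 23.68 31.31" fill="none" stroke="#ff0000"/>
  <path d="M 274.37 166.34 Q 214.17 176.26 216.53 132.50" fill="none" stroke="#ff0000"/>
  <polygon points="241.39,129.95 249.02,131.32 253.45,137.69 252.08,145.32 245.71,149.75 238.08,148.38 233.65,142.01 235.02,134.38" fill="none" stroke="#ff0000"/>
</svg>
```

Since the viewBox matches the mm dimensions, user units are millimetres directly. The only transform is the Y-flip y_m = 254.11 − y_svg.

Shape 1 is a cubic bezier drawn with `<path>`. Its stroke #ff0000 means engrave at S317, F4781. After flipping Y the toolpath is (221.46,84.14) → (167.96,113.25) → (69.04,178.22) → (23.68,222.80).

Shape 2 is a quadratic bezier drawn with `<path>`. Its stroke #ff0000 means engrave at S317, F4781. After flipping Y the toolpath is (274.37,87.77) → (241.19,87.12) → (221.91,98.40) → (216.53,121.61).

Shape 3 is a regular polygon drawn with `<polygon>`. Its stroke #ff0000 means engrave at S317, F4781. After flipping Y the toolpath is (241.39,124.16) → (249.02,122.79) → (253.45,116.42) → (252.08,108.79) → (245.71,104.36) → (238.08,105.73) → (233.65,112.10) → (235.02,119.73) → (241.39,124.16), returning to the start.

; Generated by LaserGRBL
G21
G90
G00 X221.46 Y84.14
M3 S317
G01 X167.96 Y113.25 F4781
G01 X69.04 Y178.22 F4781
G01 X23.68 Y222.80 F4781
M5
G00 X274.37 Y87.77
M3 S317
G01 X241.19 Y87.12 F4781
G01 X221.91 Y98.40 F4781
G01 X216.53 Y121.61 F4781
M5
G00 X241.39 Y124.16
M3 S317
G01 X249.02 Y122.79 F4781
G01 X253.45 Y116.42 F4781
G01 X252.08 Y108.79 F4781
G01 X245.71 Y104.36 F4781
G01 X238.08 Y105.73 F4781
G01 X233.65 Y112.10 F4781
G01 X235.02 Y119.73 F4781
G01 X241.39 Y124.16 F4781
M5
G00 X0.00 Y0.00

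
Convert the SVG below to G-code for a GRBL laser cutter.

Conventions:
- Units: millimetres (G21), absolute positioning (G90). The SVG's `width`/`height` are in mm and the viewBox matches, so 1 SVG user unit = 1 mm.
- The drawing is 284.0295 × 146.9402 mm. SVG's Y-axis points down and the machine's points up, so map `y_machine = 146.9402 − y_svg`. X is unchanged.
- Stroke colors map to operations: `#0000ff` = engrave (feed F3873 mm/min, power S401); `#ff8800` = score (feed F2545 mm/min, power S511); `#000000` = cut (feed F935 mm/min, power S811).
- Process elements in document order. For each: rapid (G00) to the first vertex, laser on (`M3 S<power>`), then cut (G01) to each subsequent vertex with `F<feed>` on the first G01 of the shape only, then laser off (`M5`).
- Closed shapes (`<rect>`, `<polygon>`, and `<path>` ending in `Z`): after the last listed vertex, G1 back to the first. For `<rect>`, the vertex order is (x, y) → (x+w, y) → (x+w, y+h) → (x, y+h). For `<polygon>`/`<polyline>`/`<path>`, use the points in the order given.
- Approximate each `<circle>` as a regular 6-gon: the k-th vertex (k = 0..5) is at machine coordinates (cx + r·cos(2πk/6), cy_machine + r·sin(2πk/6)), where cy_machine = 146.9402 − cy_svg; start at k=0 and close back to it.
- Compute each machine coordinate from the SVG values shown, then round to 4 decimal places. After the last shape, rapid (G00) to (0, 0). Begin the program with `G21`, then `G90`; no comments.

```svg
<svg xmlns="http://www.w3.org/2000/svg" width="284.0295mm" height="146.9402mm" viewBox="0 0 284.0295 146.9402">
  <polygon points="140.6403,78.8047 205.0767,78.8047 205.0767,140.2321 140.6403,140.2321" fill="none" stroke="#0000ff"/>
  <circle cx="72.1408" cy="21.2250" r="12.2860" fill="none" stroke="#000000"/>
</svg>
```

Since the viewBox matches the mm dimensions, user units are millimetres directly. The only transform is the Y-flip y_m = 146.9402 − y_svg.

Shape 1 is a rectangle drawn with `<polygon>`. Its stroke #0000ff means engrave at S401, F3873. After flipping Y the toolpath is (140.6403,68.1355) → (205.0767,68.1355) → (205.0767,6.7081) → (140.6403,6.7081) → (140.6403,68.1355), returning to the start.

Shape 2 is a circle drawn with `<circle>`. Its stroke #000000 means cut at S811, F935. After flipping Y the toolpath is (84.4268,125.7152) → (78.2838,136.3552) → (65.9978,136.3552) → (59.8548,125.7152) → (65.9978,115.0752) → (78.2838,115.0752) → (84.4268,125.7152), returning to the start.

G21
G90
G00 X140.6403 Y68.1355
M3 S401
G01 X205.0767 Y68.1355 F3873
G01 X205.0767 Y6.7081
G01 X140.6403 Y6.7081
G01 X140.6403 Y68.1355
M5
G00 X84.4268 Y125.7152
M3 S811
G01 X78.2838 Y136.3552 F935
G01 X65.9978 Y136.3552
G01 X59.8548 Y125.7152
G01 X65.9978 Y115.0752
G01 X78.2838 Y115.0752
G01 X84.4268 Y125.7152
M5
G00 X0.0000 Y0.0000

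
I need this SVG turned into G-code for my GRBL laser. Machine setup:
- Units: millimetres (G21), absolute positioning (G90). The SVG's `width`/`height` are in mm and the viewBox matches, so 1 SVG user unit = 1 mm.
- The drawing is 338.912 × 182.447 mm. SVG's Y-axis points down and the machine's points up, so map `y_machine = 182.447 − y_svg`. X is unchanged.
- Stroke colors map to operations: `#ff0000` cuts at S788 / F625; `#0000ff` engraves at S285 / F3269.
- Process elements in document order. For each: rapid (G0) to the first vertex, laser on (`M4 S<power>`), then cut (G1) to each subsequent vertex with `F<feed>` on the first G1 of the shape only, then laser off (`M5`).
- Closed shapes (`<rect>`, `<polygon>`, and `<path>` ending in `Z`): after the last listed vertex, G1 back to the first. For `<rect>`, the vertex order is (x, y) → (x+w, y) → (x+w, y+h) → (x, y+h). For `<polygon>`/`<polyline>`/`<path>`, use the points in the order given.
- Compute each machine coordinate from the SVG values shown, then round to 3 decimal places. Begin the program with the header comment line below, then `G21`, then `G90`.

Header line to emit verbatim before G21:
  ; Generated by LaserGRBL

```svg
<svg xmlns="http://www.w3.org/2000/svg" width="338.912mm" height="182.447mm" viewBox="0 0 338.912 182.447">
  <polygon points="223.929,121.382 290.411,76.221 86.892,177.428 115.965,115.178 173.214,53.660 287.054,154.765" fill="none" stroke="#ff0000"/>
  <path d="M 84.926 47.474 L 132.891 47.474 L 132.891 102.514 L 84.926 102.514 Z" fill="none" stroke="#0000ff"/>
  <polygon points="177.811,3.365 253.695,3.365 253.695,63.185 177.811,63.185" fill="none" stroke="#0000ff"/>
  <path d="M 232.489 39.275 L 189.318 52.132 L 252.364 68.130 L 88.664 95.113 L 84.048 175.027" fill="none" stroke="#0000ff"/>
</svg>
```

; Generated by LaserGRBL
G21
G90
G0 X223.929 Y61.065
M4 S788
G1 X290.411 Y106.226 F625
G1 X86.892 Y5.019
G1 X115.965 Y67.269
G1 X173.214 Y128.787
G1 X287.054 Y27.682
G1 X223.929 Y61.065
M5
G0 X84.926 Y134.973
M4 S285
G1 X132.891 Y134.973 F3269
G1 X132.891 Y79.933
G1 X84.926 Y79.933
G1 X84.926 Y134.973
M5
G0 X177.811 Y179.082
M4 S285
G1 X253.695 Y179.082 F3269
G1 X253.695 Y119.262
G1 X177.811 Y119.262
G1 X177.811 Y179.082
M5
G0 X232.489 Y143.172
M4 S285
G1 X189.318 Y130.315 F3269
G1 X252.364 Y114.317
G1 X88.664 Y87.334
G1 X84.048 Y7.420
M5

viewBox `0 0 338.912 182.447` with mm width/height → 1 unit = 1 mm. Flip: y_m = 182.447 − y_svg.

**Shape 1** — `<polygon>` closed polygon, stroke `#ff0000` → cut (S788, F625). Machine vertices: (223.929,61.065) → (290.411,106.226) → (86.892,5.019) → (115.965,67.269) → (173.214,128.787) → (287.054,27.682) → (223.929,61.065). Closed: final G1 returns to the first vertex.

**Shape 2** — `<path>` rectangle, stroke `#0000ff` → engrave (S285, F3269). Machine vertices: (84.926,134.973) → (132.891,134.973) → (132.891,79.933) → (84.926,79.933) → (84.926,134.973). Closed: final G1 returns to the first vertex.

**Shape 3** — `<polygon>` rectangle, stroke `#0000ff` → engrave (S285, F3269). Machine vertices: (177.811,179.082) → (253.695,179.082) → (253.695,119.262) → (177.811,119.262) → (177.811,179.082). Closed: final G1 returns to the first vertex.

**Shape 4** — `<path>` open polyline, stroke `#0000ff` → engrave (S285, F3269). Machine vertices: (232.489,143.172) → (189.318,130.315) → (252.364,114.317) → (88.664,87.334) → (84.048,7.420). Open path.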